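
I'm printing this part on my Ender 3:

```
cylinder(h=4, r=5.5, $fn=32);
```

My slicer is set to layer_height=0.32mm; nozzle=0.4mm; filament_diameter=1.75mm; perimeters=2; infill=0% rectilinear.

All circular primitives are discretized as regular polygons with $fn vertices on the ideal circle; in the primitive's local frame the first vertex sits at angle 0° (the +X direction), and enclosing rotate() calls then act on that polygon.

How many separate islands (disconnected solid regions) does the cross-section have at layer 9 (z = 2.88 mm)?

At z = 2.88 mm: the cylinder: section is a regular 32-gon, circumradius r=5.5. Overall, the cross-section is a single solid region. Island count = 1.

1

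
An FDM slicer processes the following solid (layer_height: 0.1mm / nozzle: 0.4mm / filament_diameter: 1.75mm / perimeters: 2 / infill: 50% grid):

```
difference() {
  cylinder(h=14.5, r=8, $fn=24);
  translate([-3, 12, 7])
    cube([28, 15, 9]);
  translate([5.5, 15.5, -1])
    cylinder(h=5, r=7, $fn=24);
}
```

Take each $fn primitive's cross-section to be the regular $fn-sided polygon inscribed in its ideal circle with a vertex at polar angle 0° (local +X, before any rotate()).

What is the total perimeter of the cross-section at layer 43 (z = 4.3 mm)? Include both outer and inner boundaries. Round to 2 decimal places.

50.12 mm

At z = 4.3 mm: the cylinder: section is a regular 24-gon, circumradius r=8 (perimeter = 2·24·8.000·sin(180°/24) = 50.12 mm); the cube at (-3, 12) is absent (z outside [7, 16]); the cylinder at (5.5, 15.5) does not reach this height (z outside [-1, 4]); Taking the first minus the rest: none of the subtracted shapes is present at this height, so the r=8 cylinder is unchanged — boundary = 50.12 mm. Overall, the cross-section is a single solid region. Total boundary length (outer) = 50.12 mm.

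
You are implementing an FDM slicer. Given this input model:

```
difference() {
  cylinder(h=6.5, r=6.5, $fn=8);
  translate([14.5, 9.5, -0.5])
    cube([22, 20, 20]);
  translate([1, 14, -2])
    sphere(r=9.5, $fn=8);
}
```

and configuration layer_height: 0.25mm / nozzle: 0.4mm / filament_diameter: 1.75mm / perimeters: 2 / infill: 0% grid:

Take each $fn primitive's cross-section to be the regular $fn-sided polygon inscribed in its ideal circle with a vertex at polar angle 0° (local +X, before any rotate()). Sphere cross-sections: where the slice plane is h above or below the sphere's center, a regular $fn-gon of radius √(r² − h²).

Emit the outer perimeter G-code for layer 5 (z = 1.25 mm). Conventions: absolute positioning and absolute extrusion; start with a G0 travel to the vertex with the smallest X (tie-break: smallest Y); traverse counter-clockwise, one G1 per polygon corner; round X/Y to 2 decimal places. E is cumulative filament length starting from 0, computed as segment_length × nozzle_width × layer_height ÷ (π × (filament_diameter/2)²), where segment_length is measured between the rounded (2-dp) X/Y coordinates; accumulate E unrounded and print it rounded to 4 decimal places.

G0 X-6.50 Y0.00 Z1.25
G1 X-4.60 Y-4.60 E0.2069
G1 X0.00 Y-6.50 E0.4138
G1 X4.60 Y-4.60 E0.6208
G1 X6.50 Y0.00 E0.8277
G1 X4.60 Y4.60 E1.0346
G1 X2.22 Y5.58 E1.1416
G1 X1.00 Y5.07 E1.1966
G1 X-1.22 Y5.99 E1.2965
G1 X-4.60 Y4.60 E1.4484
G1 X-6.50 Y0.00 E1.6553

At z = 1.25 mm: the cylinder: section is a regular 8-gon, circumradius r=6.5; the cube at (14.5, 9.5) (footprint 22×20) is included at this height; the r=9.5 sphere at (1, 14) contributes a regular 8-gon of circumradius √(9.5²−3.25²) = 8.927; Subtracting the remaining from the first: starting from the r=6.5 cylinder, the 22×20 cube at (14.5, 9.5) misses the remaining region (no effect); the r=9.5 sphere at (1, 14) partially overlaps it — only the 2.25 mm² overlap (of its 225.39 mm²) is removed, clipping the outline — 1 connected region. The outline is a single polygon with 10 vertices. Extrusion per mm of travel: 0.4 × 0.25 / (π × 0.875²) = 0.041575. Accumulating E over each segment gives final E = 1.6553.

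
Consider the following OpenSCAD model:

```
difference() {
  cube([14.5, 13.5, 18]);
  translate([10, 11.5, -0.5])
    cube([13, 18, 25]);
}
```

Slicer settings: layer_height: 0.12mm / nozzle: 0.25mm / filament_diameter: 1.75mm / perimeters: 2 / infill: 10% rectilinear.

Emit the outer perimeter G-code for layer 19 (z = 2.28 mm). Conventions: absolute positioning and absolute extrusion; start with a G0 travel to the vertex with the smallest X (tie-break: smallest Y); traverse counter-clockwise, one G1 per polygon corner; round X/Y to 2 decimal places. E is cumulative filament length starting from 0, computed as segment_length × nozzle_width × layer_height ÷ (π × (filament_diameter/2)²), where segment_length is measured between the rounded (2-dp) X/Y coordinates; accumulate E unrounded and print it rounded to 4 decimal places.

At z = 2.28 mm: the 14.5×13.5 cube contributes its full rectangle; the cube at (10, 11.5) (footprint 13×18) is included at this height; Taking the first minus the rest: starting from the 14.5×13.5 cube, the 13×18 cube at (10, 11.5) partially overlaps it — only the 9.00 mm² overlap (of its 234.00 mm²) is removed, clipping the outline — 1 connected region. The outline is a single polygon with 6 vertices. Extrusion per mm of travel: 0.25 × 0.12 / (π × 0.875²) = 0.012473. Accumulating E over each segment gives final E = 0.6985.

G0 X0.00 Y0.00 Z2.28
G1 X14.50 Y0.00 E0.1809
G1 X14.50 Y11.50 E0.3243
G1 X10.00 Y11.50 E0.3804
G1 X10.00 Y13.50 E0.4054
G1 X0.00 Y13.50 E0.5301
G1 X0.00 Y0.00 E0.6985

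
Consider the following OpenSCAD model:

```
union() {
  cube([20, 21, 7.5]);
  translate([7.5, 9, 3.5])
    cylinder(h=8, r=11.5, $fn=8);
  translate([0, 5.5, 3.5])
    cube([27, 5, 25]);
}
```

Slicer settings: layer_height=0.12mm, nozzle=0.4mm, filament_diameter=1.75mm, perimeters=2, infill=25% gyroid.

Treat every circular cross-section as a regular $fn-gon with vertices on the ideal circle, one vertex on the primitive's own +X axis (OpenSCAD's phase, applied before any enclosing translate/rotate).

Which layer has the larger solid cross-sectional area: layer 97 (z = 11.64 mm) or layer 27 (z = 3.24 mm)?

layer 27 (z = 3.24 mm)

Layer 97 (z = 11.64): the cube is not intersected at this z (z outside [0, 7.5]); the cylinder at (7.5, 9) is absent (z outside [3.5, 11.5]); the cube at (0, 5.5) is present — its section is the full 27×5 rectangle (area 135.00 mm²); Taking the union: only the 27×5 cube at (0, 5.5) is present, so the union is just that shape — area = 135.00 mm². So its area = 135.00 mm². Layer 27 (z = 3.24): the cube (footprint 20×21) is included at this height (area 420.00 mm²); the cylinder at (7.5, 9) does not reach this height (z outside [3.5, 11.5]); the cube at (0, 5.5) does not reach this height (z outside [3.5, 28.5]); Combining (union): only the 20×21 cube is present, so the union is just that shape — area = 420.00 mm². So its area = 420.00 mm². Layer 27 is larger (420.00 vs 135.00 mm²).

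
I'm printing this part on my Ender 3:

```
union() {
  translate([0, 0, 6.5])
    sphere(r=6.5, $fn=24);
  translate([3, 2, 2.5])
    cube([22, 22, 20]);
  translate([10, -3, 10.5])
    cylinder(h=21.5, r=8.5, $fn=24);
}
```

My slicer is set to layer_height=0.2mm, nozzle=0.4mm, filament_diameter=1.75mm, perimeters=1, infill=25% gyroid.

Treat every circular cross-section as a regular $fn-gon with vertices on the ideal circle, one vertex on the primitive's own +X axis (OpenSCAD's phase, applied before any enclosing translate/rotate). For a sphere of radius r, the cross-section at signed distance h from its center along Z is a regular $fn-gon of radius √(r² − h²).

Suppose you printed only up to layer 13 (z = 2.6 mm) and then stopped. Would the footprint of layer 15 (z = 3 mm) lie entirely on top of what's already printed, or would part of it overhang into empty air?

part overhangs

Compare the two slices. At z = 2.6: the r=6.5 sphere slices to a regular 24-gon of circumradius 5.200 (√(r²−h²) with h=3.9 from center) (area = (24/2)·5.200²·sin(360°/24) = 83.98 mm²); the 22×22 cube at (3, 2) contributes its full rectangle (area 484.00 mm²); the cylinder at (10, -3) is absent (z outside [10.5, 32]); Combining (union): the regions partially overlap — summed areas 567.98 mm² minus the doubly-counted overlap 2.33 mm² gives 565.66 mm² — area = 565.66 mm². At z = 3: the r=6.5 sphere slices to a regular 24-gon of circumradius 5.477 (√(r²−h²) with h=3.5 from center) (area = (24/2)·5.477²·sin(360°/24) = 93.17 mm²); the cube at (3, 2) (footprint 22×22) is included at this height (area 484.00 mm²); the cylinder at (10, -3) does not reach this height (z outside [10.5, 32]); Taking the union: the regions partially overlap — summed areas 577.17 mm² minus the doubly-counted overlap 3.18 mm² gives 574.00 mm² — area = 574.00 mm². Checking containment: at z = 3 the cross-section extends beyond the z = 2.6 cross-section by about 8.34 mm².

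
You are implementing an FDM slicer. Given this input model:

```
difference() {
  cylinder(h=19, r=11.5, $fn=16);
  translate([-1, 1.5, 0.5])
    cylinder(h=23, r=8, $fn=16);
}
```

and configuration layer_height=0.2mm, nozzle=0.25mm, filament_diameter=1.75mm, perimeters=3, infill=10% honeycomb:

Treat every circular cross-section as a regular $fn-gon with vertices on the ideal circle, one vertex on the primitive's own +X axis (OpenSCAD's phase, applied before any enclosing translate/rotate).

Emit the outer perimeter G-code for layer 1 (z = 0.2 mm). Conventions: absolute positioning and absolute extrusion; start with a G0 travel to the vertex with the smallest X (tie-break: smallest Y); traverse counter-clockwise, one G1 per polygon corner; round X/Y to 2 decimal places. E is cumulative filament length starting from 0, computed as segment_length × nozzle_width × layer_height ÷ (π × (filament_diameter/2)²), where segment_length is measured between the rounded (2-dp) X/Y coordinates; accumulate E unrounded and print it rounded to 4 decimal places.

G0 X-11.50 Y0.00 Z0.20
G1 X-10.62 Y-4.40 E0.0933
G1 X-8.13 Y-8.13 E0.1865
G1 X-4.40 Y-10.62 E0.2797
G1 X0.00 Y-11.50 E0.3730
G1 X4.40 Y-10.62 E0.4663
G1 X8.13 Y-8.13 E0.5595
G1 X10.62 Y-4.40 E0.6527
G1 X11.50 Y0.00 E0.7460
G1 X10.62 Y4.40 E0.8393
G1 X8.13 Y8.13 E0.9325
G1 X4.40 Y10.62 E1.0257
G1 X0.00 Y11.50 E1.1190
G1 X-4.40 Y10.62 E1.2123
G1 X-8.13 Y8.13 E1.3055
G1 X-10.62 Y4.40 E1.3988
G1 X-11.50 Y0.00 E1.4920

At z = 0.2 mm: the r=11.5 cylinder contributes a regular 16-gon of circumradius 11.5; the cylinder at (-1, 1.5) is not intersected at this z (z outside [0.5, 23.5]); Subtracting the remaining from the first: none of the subtracted shapes is present at this height, so the r=11.5 cylinder is unchanged — 1 connected region. The outline is a single polygon with 16 vertices. Extrusion per mm of travel: 0.25 × 0.2 / (π × 0.875²) = 0.020788. Accumulating E over each segment gives final E = 1.4920.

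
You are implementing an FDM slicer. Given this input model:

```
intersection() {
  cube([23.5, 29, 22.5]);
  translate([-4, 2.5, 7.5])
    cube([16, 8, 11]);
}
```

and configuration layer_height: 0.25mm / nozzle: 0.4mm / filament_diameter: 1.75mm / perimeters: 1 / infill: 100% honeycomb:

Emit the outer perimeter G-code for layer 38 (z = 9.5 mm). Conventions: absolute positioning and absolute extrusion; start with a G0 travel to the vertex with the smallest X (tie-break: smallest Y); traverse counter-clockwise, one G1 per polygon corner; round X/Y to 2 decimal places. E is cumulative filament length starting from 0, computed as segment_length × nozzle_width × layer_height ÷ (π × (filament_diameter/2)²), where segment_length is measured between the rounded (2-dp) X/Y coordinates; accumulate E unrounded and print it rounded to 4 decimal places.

G0 X0.00 Y2.50 Z9.50
G1 X12.00 Y2.50 E0.4989
G1 X12.00 Y10.50 E0.8315
G1 X0.00 Y10.50 E1.3304
G1 X0.00 Y2.50 E1.6630

At z = 9.5 mm: the 23.5×29 cube contributes its full rectangle; the cube at (-4, 2.5) (footprint 16×8) is included at this height; Taking the intersection: the 16×8 cube at (-4, 2.5) partially overlaps the 23.5×29 cube; clipping to the common part keeps 96.00 mm² — 1 connected region. The outline is a single polygon with 4 vertices. Extrusion per mm of travel: 0.4 × 0.25 / (π × 0.875²) = 0.041575. Accumulating E over each segment gives final E = 1.6630.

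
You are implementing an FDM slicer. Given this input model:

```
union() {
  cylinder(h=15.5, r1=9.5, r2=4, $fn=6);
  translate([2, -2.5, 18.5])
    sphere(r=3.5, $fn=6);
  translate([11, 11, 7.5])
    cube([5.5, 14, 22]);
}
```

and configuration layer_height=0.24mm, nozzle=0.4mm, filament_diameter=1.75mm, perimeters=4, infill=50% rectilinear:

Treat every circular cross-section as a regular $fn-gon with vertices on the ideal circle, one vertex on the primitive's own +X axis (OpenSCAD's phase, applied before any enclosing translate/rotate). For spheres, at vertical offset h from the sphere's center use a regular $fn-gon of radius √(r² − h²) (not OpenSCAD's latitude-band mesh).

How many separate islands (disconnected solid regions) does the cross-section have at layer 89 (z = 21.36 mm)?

2

At z = 21.36 mm: the cone does not reach this height (z outside [0, 15.5]); the r=3.5 sphere at (2, -2.5) contributes a regular 6-gon of circumradius √(3.5²−2.86²) = 2.018; the cube at (11, 11) (footprint 5.5×14) is included at this height; Combining (union): the 2 present regions are separate (no shared area or edge), so areas and boundary lengths simply add and each stays a separate island — 2 connected regions. Overall, the cross-section has 2 separate islands. Island count = 2.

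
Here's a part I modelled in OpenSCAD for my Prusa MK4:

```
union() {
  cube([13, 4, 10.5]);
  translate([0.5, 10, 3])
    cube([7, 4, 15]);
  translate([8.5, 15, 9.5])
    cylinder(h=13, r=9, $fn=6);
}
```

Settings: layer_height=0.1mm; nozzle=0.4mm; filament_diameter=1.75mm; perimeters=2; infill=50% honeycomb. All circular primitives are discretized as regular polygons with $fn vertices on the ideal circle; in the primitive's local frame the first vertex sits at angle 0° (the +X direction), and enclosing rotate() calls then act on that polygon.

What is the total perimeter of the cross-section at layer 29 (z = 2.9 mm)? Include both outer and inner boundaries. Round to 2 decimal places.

34.00 mm

At z = 2.9 mm: the cube is present — its section is the full 13×4 rectangle (perimeter 34.00 mm); the cube at (0.5, 10) does not reach this height (z outside [3, 18]); the cylinder at (8.5, 15) is absent (z outside [9.5, 22.5]); Combining (union): only the 13×4 cube is present, so the union is just that shape — boundary = 34.00 mm. Overall, the cross-section is a single solid region. Total boundary length (outer) = 34.00 mm.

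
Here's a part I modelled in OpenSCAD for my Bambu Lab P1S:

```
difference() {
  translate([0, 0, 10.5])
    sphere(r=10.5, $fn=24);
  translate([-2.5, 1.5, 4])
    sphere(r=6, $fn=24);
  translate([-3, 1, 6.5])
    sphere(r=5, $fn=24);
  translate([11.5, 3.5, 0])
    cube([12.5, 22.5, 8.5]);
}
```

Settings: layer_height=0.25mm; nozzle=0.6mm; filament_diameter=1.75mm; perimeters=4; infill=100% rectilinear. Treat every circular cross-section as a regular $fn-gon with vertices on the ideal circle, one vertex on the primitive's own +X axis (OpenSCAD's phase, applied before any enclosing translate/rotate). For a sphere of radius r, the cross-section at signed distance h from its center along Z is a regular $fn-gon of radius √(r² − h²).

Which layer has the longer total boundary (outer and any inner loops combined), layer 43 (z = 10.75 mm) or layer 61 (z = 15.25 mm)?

layer 43 (z = 10.75 mm)

Layer 43 (z = 10.75): the r=10.5 sphere contributes a regular 24-gon of circumradius √(10.5²−0.25²) = 10.497 (perimeter = 2·24·10.497·sin(180°/24) = 65.77 mm); the sphere at (-2.5, 1.5) is absent (|z−center|=6.750 > r=6); the r=5 sphere at (-3, 1) contributes a regular 24-gon of circumradius √(5²−4.25²) = 2.634 (perimeter = 2·24·2.634·sin(180°/24) = 16.50 mm); the cube at (11.5, 3.5) does not reach this height (z outside [0, 8.5]); Taking the first minus the rest: starting from the r=10.5 sphere, the r=5 sphere at (-3, 1) lies wholly inside it (removes its full 21.55 mm² and its 16.50 mm outline becomes a hole wall) — boundary (outer + 1 inner loop) = 82.27 mm. So its perimeter = 82.27 mm. Layer 61 (z = 15.25): the sphere: section is a regular 24-gon, circumradius = √(r²−h²) = √(10.5²−4.75²) = 9.364 (perimeter = 2·24·9.364·sin(180°/24) = 58.67 mm); the sphere at (-2.5, 1.5) does not reach this height (|z−center|=11.250 > r=6); the sphere at (-3, 1) is not intersected at this z (|z−center|=8.750 > r=5); the cube at (11.5, 3.5) is absent (z outside [0, 8.5]); Subtracting the remaining from the first: none of the subtracted shapes is present at this height, so the r=10.5 sphere is unchanged — boundary = 58.67 mm. So its perimeter = 58.67 mm. Layer 43 is larger (82.27 vs 58.67 mm).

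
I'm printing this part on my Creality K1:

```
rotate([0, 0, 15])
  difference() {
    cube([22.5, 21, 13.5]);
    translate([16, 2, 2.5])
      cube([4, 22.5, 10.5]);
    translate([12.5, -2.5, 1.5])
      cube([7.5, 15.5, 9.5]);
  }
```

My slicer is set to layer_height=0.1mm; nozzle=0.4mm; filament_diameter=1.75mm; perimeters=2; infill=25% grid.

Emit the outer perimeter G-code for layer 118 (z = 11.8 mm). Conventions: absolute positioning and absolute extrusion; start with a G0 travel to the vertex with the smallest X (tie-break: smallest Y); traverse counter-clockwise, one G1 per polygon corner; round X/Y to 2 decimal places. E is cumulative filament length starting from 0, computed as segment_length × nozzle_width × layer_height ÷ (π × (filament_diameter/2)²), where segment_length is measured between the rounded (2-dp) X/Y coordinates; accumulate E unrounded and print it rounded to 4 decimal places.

At z = 11.8 mm: the cube is present — its section is the full 22.5×21 rectangle; the 4×22.5 cube at (16, 2) contributes its full rectangle; the cube at (12.5, -2.5) does not reach this height (z outside [1.5, 11]); Taking the first minus the rest: starting from the 22.5×21 cube, the 4×22.5 cube at (16, 2) partially overlaps it — only the 76.00 mm² overlap (of its 90.00 mm²) is removed, clipping the outline — 1 connected region; (rotated 15° about Z; rotation is an isometry so areas/perimeters/island counts are preserved). The outline is a single polygon with 8 vertices. Extrusion per mm of travel: 0.4 × 0.1 / (π × 0.875²) = 0.016630. Accumulating E over each segment gives final E = 2.0790.

G0 X-5.44 Y20.28 Z11.80
G1 X0.00 Y0.00 E0.3492
G1 X21.73 Y5.82 E0.7233
G1 X16.30 Y26.11 E1.0726
G1 X13.88 Y25.46 E1.1143
G1 X18.80 Y7.11 E1.4302
G1 X14.94 Y6.07 E1.4967
G1 X10.02 Y24.43 E1.8128
G1 X-5.44 Y20.28 E2.0790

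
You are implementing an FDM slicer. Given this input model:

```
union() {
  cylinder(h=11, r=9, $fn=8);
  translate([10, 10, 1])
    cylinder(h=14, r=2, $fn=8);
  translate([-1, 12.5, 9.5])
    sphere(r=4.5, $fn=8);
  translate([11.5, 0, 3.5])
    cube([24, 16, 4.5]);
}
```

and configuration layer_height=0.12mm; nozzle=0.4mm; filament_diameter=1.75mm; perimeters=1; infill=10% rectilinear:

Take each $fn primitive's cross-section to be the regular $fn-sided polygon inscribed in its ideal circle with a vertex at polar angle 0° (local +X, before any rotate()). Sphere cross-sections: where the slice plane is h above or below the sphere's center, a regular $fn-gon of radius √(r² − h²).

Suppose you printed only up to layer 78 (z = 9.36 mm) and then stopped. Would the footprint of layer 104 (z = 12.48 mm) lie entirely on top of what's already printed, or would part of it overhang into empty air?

Compare the two slices. At z = 9.36: the r=9 cylinder contributes a regular 8-gon of circumradius 9 (area = (8/2)·9.000²·sin(360°/8) = 229.10 mm²); the r=2 cylinder at (10, 10) contributes a regular 8-gon of circumradius 2 (area = (8/2)·2.000²·sin(360°/8) = 11.31 mm²); the r=4.5 sphere at (-1, 12.5) slices to a regular 8-gon of circumradius 4.498 (√(r²−h²) with h=0.14 from center) (area = (8/2)·4.498²·sin(360°/8) = 57.22 mm²); the cube at (11.5, 0) is not intersected at this z (z outside [3.5, 8]); Merging all regions: the regions partially overlap — summed areas 297.64 mm² minus the doubly-counted overlap 0.99 mm² gives 296.64 mm² — area = 296.64 mm². At z = 12.48: the cylinder is absent (z outside [0, 11]); the cylinder at (10, 10): section is a regular 8-gon, circumradius r=2 (area = (8/2)·2.000²·sin(360°/8) = 11.31 mm²); the r=4.5 sphere at (-1, 12.5) contributes a regular 8-gon of circumradius √(4.5²−2.98²) = 3.372 (area = (8/2)·3.372²·sin(360°/8) = 32.16 mm²); the cube at (11.5, 0) does not reach this height (z outside [3.5, 8]); Combining (union): the 2 present regions are separate (no shared area or edge), so areas and boundary lengths simply add and each stays a separate island — area = 43.47 mm². Checking containment: the cross-section at z = 12.48 is a subset of the cross-section at z = 9.36.

entirely on top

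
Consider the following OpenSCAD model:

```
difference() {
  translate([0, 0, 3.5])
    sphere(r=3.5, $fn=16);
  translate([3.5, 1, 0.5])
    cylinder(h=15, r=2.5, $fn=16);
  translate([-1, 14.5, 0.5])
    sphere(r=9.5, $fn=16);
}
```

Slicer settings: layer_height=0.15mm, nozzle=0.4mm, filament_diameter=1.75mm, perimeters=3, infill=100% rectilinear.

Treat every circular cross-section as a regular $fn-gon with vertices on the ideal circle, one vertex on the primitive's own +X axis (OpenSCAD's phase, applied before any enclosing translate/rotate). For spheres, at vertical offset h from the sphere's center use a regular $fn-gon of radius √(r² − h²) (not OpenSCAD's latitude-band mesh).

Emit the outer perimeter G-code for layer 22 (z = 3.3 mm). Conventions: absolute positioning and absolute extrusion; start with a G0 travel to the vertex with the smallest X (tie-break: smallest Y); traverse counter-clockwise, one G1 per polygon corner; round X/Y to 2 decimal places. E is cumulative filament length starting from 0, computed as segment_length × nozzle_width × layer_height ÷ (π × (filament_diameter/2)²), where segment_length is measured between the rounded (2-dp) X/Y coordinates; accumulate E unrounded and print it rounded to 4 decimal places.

G0 X-3.49 Y0.00 Z3.30
G1 X-3.23 Y-1.34 E0.0340
G1 X-2.47 Y-2.47 E0.0680
G1 X-1.34 Y-3.23 E0.1020
G1 X0.00 Y-3.49 E0.1360
G1 X1.34 Y-3.23 E0.1701
G1 X2.47 Y-2.47 E0.2041
G1 X3.16 Y-1.43 E0.2352
G1 X2.54 Y-1.31 E0.2509
G1 X1.73 Y-0.77 E0.2752
G1 X1.19 Y0.04 E0.2995
G1 X1.00 Y1.00 E0.3239
G1 X1.19 Y1.96 E0.3483
G1 X1.73 Y2.77 E0.3726
G1 X1.88 Y2.87 E0.3771
G1 X1.34 Y3.23 E0.3933
G1 X0.00 Y3.49 E0.4274
G1 X-1.34 Y3.23 E0.4614
G1 X-2.47 Y2.47 E0.4954
G1 X-3.23 Y1.34 E0.5293
G1 X-3.49 Y0.00 E0.5634

At z = 3.3 mm: the sphere: section is a regular 16-gon, circumradius = √(r²−h²) = √(3.5²−0.2²) = 3.494; the r=2.5 cylinder at (3.5, 1) contributes a regular 16-gon of circumradius 2.5; the r=9.5 sphere at (-1, 14.5) slices to a regular 16-gon of circumradius 9.078 (√(r²−h²) with h=2.8 from center); After the difference (first − rest): starting from the r=3.5 sphere, the r=2.5 cylinder at (3.5, 1) partially overlaps it — only the 7.23 mm² overlap (of its 19.13 mm²) is removed, clipping the outline; the r=9.5 sphere at (-1, 14.5) misses the remaining region (no effect) — 1 connected region. The outline is a single polygon with 20 vertices. Extrusion per mm of travel: 0.4 × 0.15 / (π × 0.875²) = 0.024945. Accumulating E over each segment gives final E = 0.5634.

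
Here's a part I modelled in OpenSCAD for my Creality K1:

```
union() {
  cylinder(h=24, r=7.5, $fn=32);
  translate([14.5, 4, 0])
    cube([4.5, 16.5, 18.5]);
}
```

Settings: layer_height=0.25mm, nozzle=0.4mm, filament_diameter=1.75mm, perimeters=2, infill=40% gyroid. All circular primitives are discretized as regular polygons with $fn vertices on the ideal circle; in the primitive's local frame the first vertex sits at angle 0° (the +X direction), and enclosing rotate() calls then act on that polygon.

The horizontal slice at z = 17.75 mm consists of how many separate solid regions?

At z = 17.75 mm: the cylinder: section is a regular 32-gon, circumradius r=7.5; the cube at (14.5, 4) (footprint 4.5×16.5) is included at this height; Combining (union): the 2 present regions are separate (no shared area or edge), so areas and boundary lengths simply add and each stays a separate island — 2 connected regions. The result has 2 disconnected regions.

2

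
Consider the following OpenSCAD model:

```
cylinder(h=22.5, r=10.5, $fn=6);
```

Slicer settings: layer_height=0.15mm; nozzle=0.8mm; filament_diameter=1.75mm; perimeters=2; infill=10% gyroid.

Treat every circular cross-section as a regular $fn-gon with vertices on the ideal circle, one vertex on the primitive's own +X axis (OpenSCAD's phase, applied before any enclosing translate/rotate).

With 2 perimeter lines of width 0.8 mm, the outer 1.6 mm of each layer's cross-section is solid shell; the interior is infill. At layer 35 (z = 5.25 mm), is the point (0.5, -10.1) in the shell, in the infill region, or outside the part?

At z = 5.25 mm: the r=10.5 cylinder contributes a regular 6-gon of circumradius 10.5. Overall, the cross-section is a single solid region. The nearest boundary edge runs (-5.25, -9.09)→(5.25, -9.09); distance from the point to it = 1.01 mm. The point is not inside any of the regions above, so it lies outside the cross-section (1.01 mm from the nearest boundary).

outside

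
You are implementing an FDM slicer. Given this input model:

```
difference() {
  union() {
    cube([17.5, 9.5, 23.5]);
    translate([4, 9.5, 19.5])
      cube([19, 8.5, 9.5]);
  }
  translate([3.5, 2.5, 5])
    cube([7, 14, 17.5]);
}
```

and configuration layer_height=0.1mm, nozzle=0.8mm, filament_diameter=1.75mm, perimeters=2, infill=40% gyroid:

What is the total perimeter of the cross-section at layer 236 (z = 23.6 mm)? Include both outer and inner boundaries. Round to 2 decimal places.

55.00 mm

At z = 23.6 mm: the cube is not intersected at this z (z outside [0, 23.5]); the 19×8.5 cube at (4, 9.5) contributes its full rectangle (perimeter 55.00 mm); Merging all regions: only the 19×8.5 cube at (4, 9.5) is present, so the union is just that shape — boundary = 55.00 mm; the cube at (3.5, 2.5) is not intersected at this z (z outside [5, 22.5]); After the difference (first − rest): none of the subtracted shapes is present at this height, so that combined region is unchanged — boundary = 55.00 mm. Overall, the cross-section is a single solid region. Total boundary length (outer) = 55.00 mm.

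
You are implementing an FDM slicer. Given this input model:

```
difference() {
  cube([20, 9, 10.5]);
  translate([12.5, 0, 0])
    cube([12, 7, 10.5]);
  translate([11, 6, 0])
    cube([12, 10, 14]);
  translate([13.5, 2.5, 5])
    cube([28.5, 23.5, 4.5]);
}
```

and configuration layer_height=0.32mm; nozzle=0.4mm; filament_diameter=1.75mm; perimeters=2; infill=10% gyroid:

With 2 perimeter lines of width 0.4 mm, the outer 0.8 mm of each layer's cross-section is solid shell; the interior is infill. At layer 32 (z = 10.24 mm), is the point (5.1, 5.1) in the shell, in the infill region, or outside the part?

infill

At z = 10.24 mm: the 20×9 cube contributes its full rectangle; the cube at (12.5, 0) is present — its section is the full 12×7 rectangle; the 12×10 cube at (11, 6) contributes its full rectangle; the cube at (13.5, 2.5) does not reach this height (z outside [5, 9.5]); Subtracting the remaining from the first: starting from the 20×9 cube, the 12×7 cube at (12.5, 0) partially overlaps it — only the 52.50 mm² overlap (of its 84.00 mm²) is removed, clipping the outline; the 12×10 cube at (11, 6) partially overlaps it — only the 19.50 mm² overlap (of its 120.00 mm²) is removed, clipping the outline — 1 connected region. Overall, the cross-section is a single solid region. The nearest boundary edge runs (0.00, 9.00)→(11.00, 9.00); distance from the point to it = 3.90 mm. The point is inside the cross-section and 3.90 mm from the nearest boundary — more than the 0.8 mm shell width (2 × 0.4), so it's in the infill interior.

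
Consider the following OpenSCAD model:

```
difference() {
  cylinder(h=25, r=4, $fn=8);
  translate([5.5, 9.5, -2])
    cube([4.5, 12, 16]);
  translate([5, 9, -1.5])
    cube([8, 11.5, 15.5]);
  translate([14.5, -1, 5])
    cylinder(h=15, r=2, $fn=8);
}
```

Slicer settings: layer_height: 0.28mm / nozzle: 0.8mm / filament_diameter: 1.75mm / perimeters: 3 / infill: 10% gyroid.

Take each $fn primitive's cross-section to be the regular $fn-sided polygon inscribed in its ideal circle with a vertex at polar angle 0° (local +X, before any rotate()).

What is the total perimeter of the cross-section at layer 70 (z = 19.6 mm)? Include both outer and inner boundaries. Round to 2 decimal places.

At z = 19.6 mm: the cylinder: section is a regular 8-gon, circumradius r=4 (perimeter = 2·8·4.000·sin(180°/8) = 24.49 mm); the cube at (5.5, 9.5) does not reach this height (z outside [-2, 14]); the cube at (5, 9) is not intersected at this z (z outside [-1.5, 14]); the cylinder at (14.5, -1): section is a regular 8-gon, circumradius r=2 (perimeter = 2·8·2.000·sin(180°/8) = 12.25 mm); Subtracting the remaining from the first: starting from the r=4 cylinder, the r=2 cylinder at (14.5, -1) misses the remaining region (no effect) — boundary = 24.49 mm. Overall, the cross-section is a single solid region. Total boundary length (outer) = 24.49 mm.

24.49 mm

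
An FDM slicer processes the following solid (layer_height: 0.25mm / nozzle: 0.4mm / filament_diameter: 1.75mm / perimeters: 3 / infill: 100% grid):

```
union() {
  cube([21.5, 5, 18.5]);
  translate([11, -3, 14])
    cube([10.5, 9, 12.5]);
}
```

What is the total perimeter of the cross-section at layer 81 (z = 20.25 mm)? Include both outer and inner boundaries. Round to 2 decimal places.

At z = 20.25 mm: the cube is not intersected at this z (z outside [0, 18.5]); the cube at (11, -3) is present — its section is the full 10.5×9 rectangle (perimeter 39.00 mm); Taking the union: only the 10.5×9 cube at (11, -3) is present, so the union is just that shape — boundary = 39.00 mm. Overall, the cross-section is a single solid region. Total boundary length (outer) = 39.00 mm.

39.00 mm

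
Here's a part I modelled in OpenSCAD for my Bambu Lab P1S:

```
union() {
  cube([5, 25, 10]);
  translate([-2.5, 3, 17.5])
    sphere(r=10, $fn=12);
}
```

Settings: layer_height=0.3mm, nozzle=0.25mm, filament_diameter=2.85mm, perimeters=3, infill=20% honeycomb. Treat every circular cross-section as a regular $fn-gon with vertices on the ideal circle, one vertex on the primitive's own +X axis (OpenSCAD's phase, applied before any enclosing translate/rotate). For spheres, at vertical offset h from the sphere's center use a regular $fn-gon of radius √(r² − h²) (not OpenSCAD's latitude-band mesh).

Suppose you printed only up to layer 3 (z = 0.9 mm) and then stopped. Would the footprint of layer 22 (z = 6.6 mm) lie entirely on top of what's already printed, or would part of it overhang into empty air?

Compare the two slices. At z = 0.9: the cube (footprint 5×25) is included at this height (area 125.00 mm²); the sphere at (-2.5, 3) is absent (|z−center|=16.600 > r=10); Combining (union): only the 5×25 cube is present, so the union is just that shape — area = 125.00 mm². At z = 6.6: the cube (footprint 5×25) is included at this height (area 125.00 mm²); the sphere at (-2.5, 3) is absent (|z−center|=10.900 > r=10); Combining (union): only the 5×25 cube is present, so the union is just that shape — area = 125.00 mm². Checking containment: the cross-section at z = 6.6 is a subset of the cross-section at z = 0.9.

entirely on top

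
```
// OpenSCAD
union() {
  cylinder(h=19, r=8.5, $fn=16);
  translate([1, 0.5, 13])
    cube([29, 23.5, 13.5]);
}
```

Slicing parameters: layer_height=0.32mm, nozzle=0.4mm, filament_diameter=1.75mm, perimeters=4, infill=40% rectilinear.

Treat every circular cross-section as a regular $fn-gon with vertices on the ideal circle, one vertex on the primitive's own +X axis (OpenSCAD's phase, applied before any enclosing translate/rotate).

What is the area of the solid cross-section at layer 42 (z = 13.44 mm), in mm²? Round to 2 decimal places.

859.52 mm²

At z = 13.44 mm: the r=8.5 cylinder gives a regular 16-gon of circumradius 8.5 (constant along its height) (area = (16/2)·8.500²·sin(360°/16) = 221.19 mm²); the cube at (1, 0.5) (footprint 29×23.5) is included at this height (area 681.50 mm²); Combining (union): the regions partially overlap — summed areas 902.69 mm² minus the doubly-counted overlap 43.17 mm² gives 859.52 mm² — area = 859.52 mm². Overall, the cross-section is a single solid region. Net area = 859.52 mm².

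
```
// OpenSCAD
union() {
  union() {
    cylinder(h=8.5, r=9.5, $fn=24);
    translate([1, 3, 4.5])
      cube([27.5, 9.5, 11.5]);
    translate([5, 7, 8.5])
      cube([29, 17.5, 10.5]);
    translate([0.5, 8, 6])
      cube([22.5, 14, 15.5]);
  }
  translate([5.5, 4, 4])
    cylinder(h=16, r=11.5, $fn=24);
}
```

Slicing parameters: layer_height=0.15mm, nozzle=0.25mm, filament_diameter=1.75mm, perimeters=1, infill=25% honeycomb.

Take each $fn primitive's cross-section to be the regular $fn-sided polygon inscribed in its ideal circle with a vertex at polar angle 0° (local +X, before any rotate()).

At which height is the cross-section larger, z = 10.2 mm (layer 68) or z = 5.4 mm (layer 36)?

Layer 68 (z = 10.2): the cylinder does not reach this height (z outside [0, 8.5]); the 27.5×9.5 cube at (1, 3) contributes its full rectangle (area 261.25 mm²); the cube at (5, 7) (footprint 29×17.5) is included at this height (area 507.50 mm²); the cube at (0.5, 8) is present — its section is the full 22.5×14 rectangle (area 315.00 mm²); Taking the union: the regions partially overlap — summed areas 1083.75 mm² minus the doubly-counted overlap 399.25 mm² gives 684.50 mm² — area = 684.50 mm²; the r=11.5 cylinder at (5.5, 4) contributes a regular 24-gon of circumradius 11.5 (area = (24/2)·11.500²·sin(360°/24) = 410.75 mm²); Combining (union): the regions partially overlap — summed areas 1095.25 mm² minus the doubly-counted overlap 171.90 mm² gives 923.35 mm² — area = 923.35 mm². So its area = 923.35 mm². Layer 36 (z = 5.4): the r=9.5 cylinder contributes a regular 24-gon of circumradius 9.5 (area = (24/2)·9.500²·sin(360°/24) = 280.30 mm²); the cube at (1, 3) (footprint 27.5×9.5) is included at this height (area 261.25 mm²); the cube at (5, 7) is absent (z outside [8.5, 19]); the cube at (0.5, 8) is absent (z outside [6, 21.5]); Combining (union): the regions partially overlap — summed areas 541.55 mm² minus the doubly-counted overlap 35.77 mm² gives 505.78 mm² — area = 505.78 mm²; the r=11.5 cylinder at (5.5, 4) gives a regular 24-gon of circumradius 11.5 (constant along its height) (area = (24/2)·11.500²·sin(360°/24) = 410.75 mm²); Combining (union): the regions partially overlap — summed areas 916.52 mm² minus the doubly-counted overlap 305.41 mm² gives 611.11 mm² — area = 611.11 mm². So its area = 611.11 mm². Layer 68 is larger (923.35 vs 611.11 mm²).

layer 68 (z = 10.2 mm)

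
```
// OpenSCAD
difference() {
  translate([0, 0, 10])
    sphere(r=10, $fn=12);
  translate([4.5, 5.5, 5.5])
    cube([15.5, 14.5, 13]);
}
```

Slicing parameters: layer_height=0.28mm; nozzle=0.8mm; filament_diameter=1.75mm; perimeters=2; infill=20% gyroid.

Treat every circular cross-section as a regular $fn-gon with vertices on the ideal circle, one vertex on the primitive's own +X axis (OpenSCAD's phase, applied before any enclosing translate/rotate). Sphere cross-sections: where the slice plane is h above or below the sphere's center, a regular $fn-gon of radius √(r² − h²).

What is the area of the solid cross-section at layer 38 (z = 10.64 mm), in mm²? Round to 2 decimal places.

292.26 mm²

At z = 10.64 mm: the r=10 sphere contributes a regular 12-gon of circumradius √(10²−0.64²) = 9.979 (area = (12/2)·9.979²·sin(360°/12) = 298.77 mm²); the cube at (4.5, 5.5) (footprint 15.5×14.5) is included at this height (area 224.75 mm²); After the difference (first − rest): starting from the r=10 sphere (298.77 mm²), the 15.5×14.5 cube at (4.5, 5.5) partially overlaps it — only the 6.51 mm² overlap (of its 224.75 mm²) is removed, clipping the outline — area = 292.26 mm². Overall, the cross-section is a single solid region. Net area = 292.26 mm².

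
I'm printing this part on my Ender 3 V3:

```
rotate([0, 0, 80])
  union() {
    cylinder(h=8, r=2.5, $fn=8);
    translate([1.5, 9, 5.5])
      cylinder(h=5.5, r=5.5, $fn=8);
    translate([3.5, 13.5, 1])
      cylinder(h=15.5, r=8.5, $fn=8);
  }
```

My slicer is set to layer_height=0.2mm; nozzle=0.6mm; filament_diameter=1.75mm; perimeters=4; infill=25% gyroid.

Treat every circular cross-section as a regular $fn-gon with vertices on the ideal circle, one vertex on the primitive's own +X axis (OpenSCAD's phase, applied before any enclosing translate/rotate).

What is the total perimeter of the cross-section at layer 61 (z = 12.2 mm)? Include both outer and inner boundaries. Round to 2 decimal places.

At z = 12.2 mm: the cylinder does not reach this height (z outside [0, 8]); the cylinder at (1.5, 9) does not reach this height (z outside [5.5, 11]); the cylinder at (3.5, 13.5): section is a regular 8-gon, circumradius r=8.5 (perimeter = 2·8·8.500·sin(180°/8) = 52.04 mm); Taking the union: only the r=8.5 cylinder at (3.5, 13.5) is present, so the union is just that shape — boundary = 52.04 mm; (whole slice rotated 80° about Z — lengths, areas and connectivity unchanged). Overall, the cross-section is a single solid region. Total boundary length (outer) = 52.04 mm.

52.04 mm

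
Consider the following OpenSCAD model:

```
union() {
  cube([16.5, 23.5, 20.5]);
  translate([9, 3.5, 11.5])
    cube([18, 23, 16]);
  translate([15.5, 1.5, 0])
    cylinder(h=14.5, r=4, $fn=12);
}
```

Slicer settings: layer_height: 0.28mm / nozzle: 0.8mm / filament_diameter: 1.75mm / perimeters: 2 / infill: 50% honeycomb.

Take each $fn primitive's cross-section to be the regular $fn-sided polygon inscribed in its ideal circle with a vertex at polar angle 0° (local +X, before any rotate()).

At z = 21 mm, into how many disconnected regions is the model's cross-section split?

At z = 21 mm: the cube is not intersected at this z (z outside [0, 20.5]); the cube at (9, 3.5) is present — its section is the full 18×23 rectangle; the cylinder at (15.5, 1.5) is not intersected at this z (z outside [0, 14.5]); Merging all regions: only the 18×23 cube at (9, 3.5) is present, so the union is just that shape — 1 connected region. The result has 1 disconnected region.

1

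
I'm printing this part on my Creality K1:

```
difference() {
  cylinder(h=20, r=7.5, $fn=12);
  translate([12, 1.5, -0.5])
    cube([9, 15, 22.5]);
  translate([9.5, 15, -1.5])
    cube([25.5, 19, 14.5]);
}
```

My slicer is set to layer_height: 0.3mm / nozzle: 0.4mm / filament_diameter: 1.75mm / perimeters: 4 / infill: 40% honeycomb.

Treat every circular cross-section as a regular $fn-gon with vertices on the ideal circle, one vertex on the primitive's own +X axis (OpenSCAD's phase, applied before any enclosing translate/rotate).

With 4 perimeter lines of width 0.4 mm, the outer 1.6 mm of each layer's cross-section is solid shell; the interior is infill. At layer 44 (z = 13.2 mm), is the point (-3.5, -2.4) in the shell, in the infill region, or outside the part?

infill

At z = 13.2 mm: the r=7.5 cylinder contributes a regular 12-gon of circumradius 7.5; the 9×15 cube at (12, 1.5) contributes its full rectangle; the cube at (9.5, 15) is not intersected at this z (z outside [-1.5, 13]); Taking the first minus the rest: starting from the r=7.5 cylinder, the 9×15 cube at (12, 1.5) misses the remaining region (no effect) — 1 connected region. Overall, the cross-section is a single solid region. The nearest boundary edge runs (-3.75, -6.50)→(-6.50, -3.75); distance from the point to it = 3.07 mm. The point is inside the cross-section and 3.07 mm from the nearest boundary — more than the 1.6 mm shell width (4 × 0.4), so it's in the infill interior.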